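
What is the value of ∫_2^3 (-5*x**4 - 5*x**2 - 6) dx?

-746/3

By the power rule, an antiderivative is F(x) = -x**5 - 5*x**3/3 - 6*x.
Then F(3) - F(2) = (-306) - (-172/3) = -746/3.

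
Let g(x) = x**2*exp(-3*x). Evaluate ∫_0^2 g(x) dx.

2/27 - 50*exp(-6)/27

Integrate by parts twice (u = x^2, dv = exp(-3*x) dx).
An antiderivative is F(x) = (-9*x**2 - 6*x - 2)*exp(-3*x)/27.
Then F(2) - F(0) = (-50*exp(-6)/27) - (-2/27) = 2/27 - 50*exp(-6)/27.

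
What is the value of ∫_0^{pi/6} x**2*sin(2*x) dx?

-1/8 - pi**2/144 + sqrt(3)*pi/24

Integrate by parts twice (u = x^2, dv = sin(2*x) dx).
An antiderivative is F(x) = -x**2*cos(2*x)/2 + x*sin(2*x)/2 + cos(2*x)/4.
Then F(pi/6) - F(0) = (-pi**2/144 + 1/8 + sqrt(3)*pi/24) - (1/4) = -1/8 - pi**2/144 + sqrt(3)*pi/24.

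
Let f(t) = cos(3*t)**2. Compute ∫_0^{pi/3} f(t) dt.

Use the identity cos^2(3*t) = (1 + cos(6*t))/2.
An antiderivative is F(t) = t/2 + sin(6*t)/12.
Then F(pi/3) - F(0) = (pi/6) - (0) = pi/6.

pi/6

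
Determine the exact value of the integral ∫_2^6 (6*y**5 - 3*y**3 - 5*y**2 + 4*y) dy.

By the power rule, an antiderivative is F(y) = y**6 - 3*y**4/4 - 5*y**3/3 + 2*y**2.
Then F(6) - F(2) = (45396) - (140/3) = 136048/3.

136048/3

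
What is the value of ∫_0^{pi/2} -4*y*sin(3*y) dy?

4/9

Integrate by parts once (u = y, dv = -4*sin(3*y) dy).
An antiderivative is F(y) = 4*y*cos(3*y)/3 - 4*sin(3*y)/9.
Then F(pi/2) - F(0) = (4/9) - (0) = 4/9.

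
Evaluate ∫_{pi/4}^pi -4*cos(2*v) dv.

An antiderivative is F(v) = -2*sin(2*v).
Then F(pi) - F(pi/4) = (0) - (-2) = 2.

2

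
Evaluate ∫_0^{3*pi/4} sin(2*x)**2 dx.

Use the identity sin^2(2*x) = (1 - cos(4*x))/2.
An antiderivative is F(x) = x/2 - sin(4*x)/8.
Then F(3*pi/4) - F(0) = (3*pi/8) - (0) = 3*pi/8.

3*pi/8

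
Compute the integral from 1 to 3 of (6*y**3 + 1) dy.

122

By the power rule, an antiderivative is F(y) = 3*y**4/2 + y.
Then F(3) - F(1) = (249/2) - (5/2) = 122.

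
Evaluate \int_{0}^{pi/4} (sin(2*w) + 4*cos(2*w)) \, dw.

An antiderivative is F(w) = 2*sin(2*w) - cos(2*w)/2.
Then F(pi/4) - F(0) = (2) - (-1/2) = 5/2.

5/2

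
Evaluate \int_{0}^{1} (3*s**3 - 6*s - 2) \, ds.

By the power rule, an antiderivative is F(s) = 3*s**4/4 - 3*s**2 - 2*s.
Then F(1) - F(0) = (-17/4) - (0) = -17/4.

-17/4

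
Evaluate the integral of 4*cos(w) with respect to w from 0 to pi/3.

An antiderivative is F(w) = 4*sin(w).
Then F(pi/3) - F(0) = (2*sqrt(3)) - (0) = 2*sqrt(3).

2*sqrt(3)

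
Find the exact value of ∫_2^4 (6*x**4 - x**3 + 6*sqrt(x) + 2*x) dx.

By the power rule, an antiderivative is F(x) = 6*x**5/5 - x**4/4 + 4*x**(3/2) + x**2.
Then F(4) - F(2) = (6064/5) - (8*sqrt(2) + 192/5) = 5872/5 - 8*sqrt(2).

5872/5 - 8*sqrt(2)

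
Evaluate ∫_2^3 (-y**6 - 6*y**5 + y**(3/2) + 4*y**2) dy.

By the power rule, an antiderivative is F(y) = -y**7/7 - y**6 + 2*y**(5/2)/5 + 4*y**3/3.
Then F(3) - F(2) = (-7038/7 + 18*sqrt(3)/5) - (-1504/21 + 8*sqrt(2)/5) = -19610/21 - 8*sqrt(2)/5 + 18*sqrt(3)/5.

-19610/21 - 8*sqrt(2)/5 + 18*sqrt(3)/5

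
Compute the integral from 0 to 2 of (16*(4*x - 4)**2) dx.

512/3

Let u = 4*x - 4, so du = 4 dx. When x = 0, u = -4; when x = 2, u = 4.
The integral becomes 4·∫ u**2 du from -4 to 4, with antiderivative 4*u**3/3.
Back in x: F(x) = 4*(4*x - 4)**3/3.
Then F(2) - F(0) = (256/3) - (-256/3) = 512/3.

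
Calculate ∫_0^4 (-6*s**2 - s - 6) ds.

By the power rule, an antiderivative is F(s) = -2*s**3 - s**2/2 - 6*s.
Then F(4) - F(0) = (-160) - (0) = -160.

-160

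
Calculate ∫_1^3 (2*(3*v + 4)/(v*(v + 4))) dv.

-4*log(5) + 2*log(3) + 4*log(7)

Factor the denominator: v**2 + 4*v = (v + 4)v.
Partial fractions: 2*(3*v + 4)/(v*(v + 4)) = 4/(v + 4) + 2/v.
An antiderivative is F(v) = 2*log(v) + 4*log(v + 4).
Then F(3) - F(1) = (2*log(3) + 4*log(7)) - (4*log(5)) = -4*log(5) + 2*log(3) + 4*log(7).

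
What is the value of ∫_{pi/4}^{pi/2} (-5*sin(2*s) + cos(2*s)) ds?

-3

An antiderivative is F(s) = sin(2*s)/2 + 5*cos(2*s)/2.
Then F(pi/2) - F(pi/4) = (-5/2) - (1/2) = -3.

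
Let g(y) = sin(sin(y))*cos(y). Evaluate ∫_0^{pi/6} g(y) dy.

Let u = sin(y), so du = cos(y) dy. When y = 0, u = 0; when y = pi/6, u = 1/2.
The integral becomes ∫ sin(u) du from 0 to 1/2, with antiderivative -cos(u).
Back in y: F(y) = -cos(sin(y)).
Then F(pi/6) - F(0) = (-cos(1/2)) - (-1) = 1 - cos(1/2).

1 - cos(1/2)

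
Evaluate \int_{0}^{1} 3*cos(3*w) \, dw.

sin(3)

Let u = 3*w, so du = 3 dw. When w = 0, u = 0; when w = 1, u = 3.
The integral becomes ∫ cos(u) du from 0 to 3, with antiderivative sin(u).
Back in w: F(w) = sin(3*w).
Then F(1) - F(0) = (sin(3)) - (0) = sin(3).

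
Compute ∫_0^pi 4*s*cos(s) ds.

-8

Integrate by parts once (u = s, dv = 4*cos(s) ds).
An antiderivative is F(s) = 4*s*sin(s) + 4*cos(s).
Then F(pi) - F(0) = (-4) - (4) = -8.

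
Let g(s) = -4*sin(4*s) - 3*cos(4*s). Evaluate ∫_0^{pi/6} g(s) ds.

-3/2 - 3*sqrt(3)/8

An antiderivative is F(s) = -3*sin(4*s)/4 + cos(4*s).
Then F(pi/6) - F(0) = (-3*sqrt(3)/8 - 1/2) - (1) = -3/2 - 3*sqrt(3)/8.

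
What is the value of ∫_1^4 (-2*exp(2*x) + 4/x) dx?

An antiderivative is F(x) = -exp(2*x) + 4*log(x).
Then F(4) - F(1) = (-exp(8) + 8*log(2)) - (-exp(2)) = -exp(8) + 8*log(2) + exp(2).

-exp(8) + 8*log(2) + exp(2)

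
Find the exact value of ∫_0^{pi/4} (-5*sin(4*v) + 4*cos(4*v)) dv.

An antiderivative is F(v) = sin(4*v) + 5*cos(4*v)/4.
Then F(pi/4) - F(0) = (-5/4) - (5/4) = -5/2.

-5/2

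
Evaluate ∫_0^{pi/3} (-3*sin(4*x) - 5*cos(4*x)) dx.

-9/8 + 5*sqrt(3)/8

An antiderivative is F(x) = -5*sin(4*x)/4 + 3*cos(4*x)/4.
Then F(pi/3) - F(0) = (-3/8 + 5*sqrt(3)/8) - (3/4) = -9/8 + 5*sqrt(3)/8.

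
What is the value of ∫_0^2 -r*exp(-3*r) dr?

(7 - exp(6))*exp(-6)/9

Integrate by parts once (u = r, dv = -exp(-3*r) dr).
An antiderivative is F(r) = (3*r + 1)*exp(-3*r)/9.
Then F(2) - F(0) = (7*exp(-6)/9) - (1/9) = (7 - exp(6))*exp(-6)/9.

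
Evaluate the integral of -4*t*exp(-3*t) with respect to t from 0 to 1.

Integrate by parts once (u = t, dv = -4*exp(-3*t) dt).
An antiderivative is F(t) = (12*t + 4)*exp(-3*t)/9.
Then F(1) - F(0) = (16*exp(-3)/9) - (4/9) = -4/9 + 16*exp(-3)/9.

-4/9 + 16*exp(-3)/9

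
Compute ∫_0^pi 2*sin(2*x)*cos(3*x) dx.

-8/5

Use the identity sin(2*x)cos(3*x) = [sin(5*x) + sin(-x)]/2.
An antiderivative is F(x) = cos(x) - cos(5*x)/5.
Then F(pi) - F(0) = (-4/5) - (4/5) = -8/5.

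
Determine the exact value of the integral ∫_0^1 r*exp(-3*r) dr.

(-4 + exp(3))*exp(-3)/9

Integrate by parts once (u = r, dv = exp(-3*r) dr).
An antiderivative is F(r) = (-3*r - 1)*exp(-3*r)/9.
Then F(1) - F(0) = (-4*exp(-3)/9) - (-1/9) = (-4 + exp(3))*exp(-3)/9.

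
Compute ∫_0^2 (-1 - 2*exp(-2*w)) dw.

An antiderivative is F(w) = -w + exp(-2*w).
Then F(2) - F(0) = (-2 + exp(-4)) - (1) = -3 + exp(-4).

-3 + exp(-4)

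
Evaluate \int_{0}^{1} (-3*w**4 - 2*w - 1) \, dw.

By the power rule, an antiderivative is F(w) = -3*w**5/5 - w**2 - w.
Then F(1) - F(0) = (-13/5) - (0) = -13/5.

-13/5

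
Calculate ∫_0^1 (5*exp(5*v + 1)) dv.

-exp(1) + exp(6)

Let u = 5*v + 1, so du = 5 dv. When v = 0, u = 1; when v = 1, u = 6.
The integral becomes ∫ exp(u) du from 1 to 6, with antiderivative exp(u).
Back in v: F(v) = exp(5*v + 1).
Then F(1) - F(0) = (exp(6)) - (exp(1)) = -exp(1) + exp(6).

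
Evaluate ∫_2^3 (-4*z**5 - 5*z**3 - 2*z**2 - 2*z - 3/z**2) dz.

By the power rule, an antiderivative is F(z) = -2*z**6/3 - 5*z**4/4 - 2*z**3/3 - z**2 + 3/z.
Then F(3) - F(2) = (-2453/4) - (-141/2) = -2171/4.

-2171/4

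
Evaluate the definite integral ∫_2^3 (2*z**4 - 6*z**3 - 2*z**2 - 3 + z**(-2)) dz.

By the power rule, an antiderivative is F(z) = 2*z**5/5 - 3*z**4/2 - 2*z**3/3 - 3*z - 1/z.
Then F(3) - F(2) = (-1549/30) - (-691/30) = -143/5.

-143/5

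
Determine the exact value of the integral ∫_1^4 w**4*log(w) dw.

-1023/25 + 2048*log(2)/5

Integrate by parts once (u = ln w, dv = w**4 dw).
An antiderivative is F(w) = w**5*(5*log(w) - 1)/25.
Then F(4) - F(1) = (-1024/25 + 2048*log(2)/5) - (-1/25) = -1023/25 + 2048*log(2)/5.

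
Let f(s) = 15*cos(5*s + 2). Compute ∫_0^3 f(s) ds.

Let u = 5*s + 2, so du = 5 ds. When s = 0, u = 2; when s = 3, u = 17.
The integral becomes 3·∫ cos(u) du from 2 to 17, with antiderivative 3*sin(u).
Back in s: F(s) = 3*sin(5*s + 2).
Then F(3) - F(0) = (3*sin(17)) - (3*sin(2)) = 3*sin(17) - 3*sin(2).

3*sin(17) - 3*sin(2)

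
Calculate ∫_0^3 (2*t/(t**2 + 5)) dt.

log(14/5)

Let u = t**2 + 5, so du = 2*t dt. When t = 0, u = 5; when t = 3, u = 14.
The integral becomes ∫ 1/u du from 5 to 14, with antiderivative log(u).
Back in t: F(t) = log(t**2 + 5).
Then F(3) - F(0) = (log(14)) - (log(5)) = log(14/5).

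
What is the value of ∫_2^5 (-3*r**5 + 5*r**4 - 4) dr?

By the power rule, an antiderivative is F(r) = -r**6/2 + r**5 - 4*r.
Then F(5) - F(2) = (-9415/2) - (-8) = -9399/2.

-9399/2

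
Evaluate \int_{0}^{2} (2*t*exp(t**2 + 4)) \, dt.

-exp(4) + exp(8)

Let u = t**2 + 4, so du = 2*t dt. When t = 0, u = 4; when t = 2, u = 8.
The integral becomes ∫ exp(u) du from 4 to 8, with antiderivative exp(u).
Back in t: F(t) = exp(t**2 + 4).
Then F(2) - F(0) = (exp(8)) - (exp(4)) = -exp(4) + exp(8).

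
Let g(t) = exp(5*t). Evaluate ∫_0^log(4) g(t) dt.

1023/5

Let u = exp(t), so du = exp(t) dt. When t = 0, u = 1; when t = log(4), u = 4.
The integral becomes ∫ u**4 du from 1 to 4, with antiderivative u**5/5.
Back in t: F(t) = exp(5*t)/5.
Then F(log(4)) - F(0) = (1024/5) - (1/5) = 1023/5.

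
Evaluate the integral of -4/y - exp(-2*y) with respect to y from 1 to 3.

(-8*exp(6)*log(3) - exp(4) + 1)*exp(-6)/2

An antiderivative is F(y) = -4*log(y) + exp(-2*y)/2.
Then F(3) - F(1) = (-4*log(3) + exp(-6)/2) - (exp(-2)/2) = (-8*exp(6)*log(3) - exp(4) + 1)*exp(-6)/2.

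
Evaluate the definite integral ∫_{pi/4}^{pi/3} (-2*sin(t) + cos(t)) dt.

-3*sqrt(2)/2 + sqrt(3)/2 + 1

An antiderivative is F(t) = sin(t) + 2*cos(t).
Then F(pi/3) - F(pi/4) = (sqrt(3)/2 + 1) - (3*sqrt(2)/2) = -3*sqrt(2)/2 + sqrt(3)/2 + 1.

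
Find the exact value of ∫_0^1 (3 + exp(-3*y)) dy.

An antiderivative is F(y) = 3*y - exp(-3*y)/3.
Then F(1) - F(0) = (3 - exp(-3)/3) - (-1/3) = 10/3 - exp(-3)/3.

10/3 - exp(-3)/3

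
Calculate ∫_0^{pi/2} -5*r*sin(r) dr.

-5

Integrate by parts once (u = r, dv = -5*sin(r) dr).
An antiderivative is F(r) = 5*r*cos(r) - 5*sin(r).
Then F(pi/2) - F(0) = (-5) - (0) = -5.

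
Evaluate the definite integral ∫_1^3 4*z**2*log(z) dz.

Integrate by parts once (u = ln z, dv = 4*z**2 dz).
An antiderivative is F(z) = 4*z**3*(3*log(z) - 1)/9.
Then F(3) - F(1) = (-12 + 36*log(3)) - (-4/9) = -104/9 + 36*log(3).

-104/9 + 36*log(3)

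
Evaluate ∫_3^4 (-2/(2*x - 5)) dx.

An antiderivative is F(x) = -log(2*x - 5).
Then F(4) - F(3) = (-log(3)) - (0) = -log(3).

-log(3)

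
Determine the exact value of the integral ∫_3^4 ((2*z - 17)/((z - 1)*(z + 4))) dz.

Factor the denominator: z**2 + 3*z - 4 = (z + 4)(z - 1).
Partial fractions: (2*z - 17)/((z - 1)*(z + 4)) = 5/(z + 4) - 3/(z - 1).
An antiderivative is F(z) = -3*log(z - 1) + 5*log(z + 4).
Then F(4) - F(3) = (-3*log(3) + 15*log(2)) - (-3*log(2) + 5*log(7)) = -5*log(7) - 3*log(3) + 18*log(2).

-5*log(7) - 3*log(3) + 18*log(2)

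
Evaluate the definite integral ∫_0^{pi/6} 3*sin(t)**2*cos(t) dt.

1/8

Let u = sin(t), so du = cos(t) dt. When t = 0, u = 0; when t = pi/6, u = 1/2.
The integral becomes 3·∫ u**2 du from 0 to 1/2, with antiderivative u**3.
Back in t: F(t) = sin(t)**3.
Then F(pi/6) - F(0) = (1/8) - (0) = 1/8.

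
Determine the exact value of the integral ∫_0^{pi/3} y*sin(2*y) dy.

Integrate by parts once (u = y, dv = sin(2*y) dy).
An antiderivative is F(y) = -y*cos(2*y)/2 + sin(2*y)/4.
Then F(pi/3) - F(0) = (sqrt(3)/8 + pi/12) - (0) = sqrt(3)/8 + pi/12.

sqrt(3)/8 + pi/12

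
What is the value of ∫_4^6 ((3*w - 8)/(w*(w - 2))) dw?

Factor the denominator: w**2 - 2*w = w(w - 2).
Partial fractions: (3*w - 8)/(w*(w - 2)) = 4/w - 1/(w - 2).
An antiderivative is F(w) = 4*log(w) - log(w - 2).
Then F(6) - F(4) = (2*log(2) + 4*log(3)) - (7*log(2)) = log(81/32).

log(81/32)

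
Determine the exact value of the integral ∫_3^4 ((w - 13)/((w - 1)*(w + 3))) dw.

Factor the denominator: w**2 + 2*w - 3 = (w + 3)(w - 1).
Partial fractions: (w - 13)/((w - 1)*(w + 3)) = 4/(w + 3) - 3/(w - 1).
An antiderivative is F(w) = -3*log(w - 1) + 4*log(w + 3).
Then F(4) - F(3) = (-3*log(3) + 4*log(7)) - (log(2) + 4*log(3)) = -7*log(3) - log(2) + 4*log(7).

-7*log(3) - log(2) + 4*log(7)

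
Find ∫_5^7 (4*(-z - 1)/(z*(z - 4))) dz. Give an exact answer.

-5*log(3) - log(5) + log(7)

Factor the denominator: z**2 - 4*z = z(z - 4).
Partial fractions: 4*(-z - 1)/(z*(z - 4)) = 1/z - 5/(z - 4).
An antiderivative is F(z) = log(z) - 5*log(z - 4).
Then F(7) - F(5) = (-5*log(3) + log(7)) - (log(5)) = -5*log(3) - log(5) + log(7).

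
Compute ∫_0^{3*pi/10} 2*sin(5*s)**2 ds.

3*pi/10

Use the identity sin^2(5*s) = (1 - cos(10*s))/2.
An antiderivative is F(s) = s - sin(10*s)/10.
Then F(3*pi/10) - F(0) = (3*pi/10) - (0) = 3*pi/10.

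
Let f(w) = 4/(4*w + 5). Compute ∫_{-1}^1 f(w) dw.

log(9)

An antiderivative is F(w) = log(4*w + 5).
Then F(1) - F(-1) = (log(9)) - (0) = log(9).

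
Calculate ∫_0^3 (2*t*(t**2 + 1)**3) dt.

Let u = t**2 + 1, so du = 2*t dt. When t = 0, u = 1; when t = 3, u = 10.
The integral becomes ∫ u**3 du from 1 to 10, with antiderivative u**4/4.
Back in t: F(t) = (t**2 + 1)**4/4.
Then F(3) - F(0) = (2500) - (1/4) = 9999/4.

9999/4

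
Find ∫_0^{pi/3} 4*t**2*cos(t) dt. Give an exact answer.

-4*sqrt(3) + 2*sqrt(3)*pi**2/9 + 4*pi/3

Integrate by parts twice (u = t^2, dv = 4*cos(t) dt).
An antiderivative is F(t) = 4*t**2*sin(t) + 8*t*cos(t) - 8*sin(t).
Then F(pi/3) - F(0) = (-4*sqrt(3) + 2*sqrt(3)*pi**2/9 + 4*pi/3) - (0) = -4*sqrt(3) + 2*sqrt(3)*pi**2/9 + 4*pi/3.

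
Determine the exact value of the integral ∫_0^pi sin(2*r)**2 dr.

Use the identity sin^2(2*r) = (1 - cos(4*r))/2.
An antiderivative is F(r) = r/2 - sin(4*r)/8.
Then F(pi) - F(0) = (pi/2) - (0) = pi/2.

pi/2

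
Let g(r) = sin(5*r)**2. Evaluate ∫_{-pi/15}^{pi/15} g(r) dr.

-sqrt(3)/20 + pi/15

Use the identity sin^2(5*r) = (1 - cos(10*r))/2.
An antiderivative is F(r) = r/2 - sin(10*r)/20.
Then F(pi/15) - F(-pi/15) = (-sqrt(3)/40 + pi/30) - (-pi/30 + sqrt(3)/40) = -sqrt(3)/20 + pi/15.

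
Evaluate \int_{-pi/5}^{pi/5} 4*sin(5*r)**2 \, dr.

4*pi/5

Use the identity sin^2(5*r) = (1 - cos(10*r))/2.
An antiderivative is F(r) = 2*r - sin(10*r)/5.
Then F(pi/5) - F(-pi/5) = (2*pi/5) - (-2*pi/5) = 4*pi/5.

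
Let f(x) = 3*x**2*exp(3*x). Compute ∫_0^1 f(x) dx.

Integrate by parts twice (u = x^2, dv = 3*exp(3*x) dx).
An antiderivative is F(x) = (9*x**2 - 6*x + 2)*exp(3*x)/9.
Then F(1) - F(0) = (5*exp(3)/9) - (2/9) = -2/9 + 5*exp(3)/9.

-2/9 + 5*exp(3)/9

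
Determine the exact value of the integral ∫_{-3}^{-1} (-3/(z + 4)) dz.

-log(27)

An antiderivative is F(z) = -3*log(z + 4).
Then F(-1) - F(-3) = (-log(27)) - (0) = -log(27).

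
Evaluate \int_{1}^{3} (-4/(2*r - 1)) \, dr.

An antiderivative is F(r) = -2*log(2*r - 1).
Then F(3) - F(1) = (-log(25)) - (0) = -log(25).

-log(25)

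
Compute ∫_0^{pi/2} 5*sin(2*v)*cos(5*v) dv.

-10/21

Use the identity sin(2*v)cos(5*v) = [sin(7*v) + sin(-3*v)]/2.
An antiderivative is F(v) = 5*cos(3*v)/6 - 5*cos(7*v)/14.
Then F(pi/2) - F(0) = (0) - (10/21) = -10/21.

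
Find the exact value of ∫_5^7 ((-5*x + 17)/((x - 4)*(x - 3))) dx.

-3*log(3) - 2*log(2)

Factor the denominator: x**2 - 7*x + 12 = (x - 3)(x - 4).
Partial fractions: (-5*x + 17)/((x - 4)*(x - 3)) = -2/(x - 3) - 3/(x - 4).
An antiderivative is F(x) = -3*log(x - 4) - 2*log(x - 3).
Then F(7) - F(5) = (-3*log(3) - 4*log(2)) - (-log(4)) = -3*log(3) - 2*log(2).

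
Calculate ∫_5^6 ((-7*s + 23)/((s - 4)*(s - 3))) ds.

Factor the denominator: s**2 - 7*s + 12 = (s - 3)(s - 4).
Partial fractions: (-7*s + 23)/((s - 4)*(s - 3)) = -2/(s - 3) - 5/(s - 4).
An antiderivative is F(s) = -5*log(s - 4) - 2*log(s - 3).
Then F(6) - F(5) = (-5*log(2) - 2*log(3)) - (-log(4)) = -log(72).

-log(72)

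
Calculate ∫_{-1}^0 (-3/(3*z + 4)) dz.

An antiderivative is F(z) = -log(3*z + 4).
Then F(0) - F(-1) = (-log(4)) - (0) = -log(4).

-log(4)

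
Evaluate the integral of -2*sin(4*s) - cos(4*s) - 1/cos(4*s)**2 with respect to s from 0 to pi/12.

An antiderivative is F(s) = -sin(4*s)/4 + cos(4*s)/2 - tan(4*s)/4.
Then F(pi/12) - F(0) = (1/4 - 3*sqrt(3)/8) - (1/2) = -3*sqrt(3)/8 - 1/4.

-3*sqrt(3)/8 - 1/4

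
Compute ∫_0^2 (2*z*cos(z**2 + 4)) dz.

Let u = z**2 + 4, so du = 2*z dz. When z = 0, u = 4; when z = 2, u = 8.
The integral becomes ∫ cos(u) du from 4 to 8, with antiderivative sin(u).
Back in z: F(z) = sin(z**2 + 4).
Then F(2) - F(0) = (sin(8)) - (sin(4)) = -sin(4) + sin(8).

-sin(4) + sin(8)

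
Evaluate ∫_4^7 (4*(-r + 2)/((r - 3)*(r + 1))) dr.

Factor the denominator: r**2 - 2*r - 3 = (r + 1)(r - 3).
Partial fractions: 4*(-r + 2)/((r - 3)*(r + 1)) = -3/(r + 1) - 1/(r - 3).
An antiderivative is F(r) = -log(r - 3) - 3*log(r + 1).
Then F(7) - F(4) = (-11*log(2)) - (-3*log(5)) = -11*log(2) + 3*log(5).

-11*log(2) + 3*log(5)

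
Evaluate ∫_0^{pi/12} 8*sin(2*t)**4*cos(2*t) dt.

1/40

Let u = sin(2*t), so du = 2*cos(2*t) dt. When t = 0, u = 0; when t = pi/12, u = 1/2.
The integral becomes 4·∫ u**4 du from 0 to 1/2, with antiderivative 4*u**5/5.
Back in t: F(t) = 4*sin(2*t)**5/5.
Then F(pi/12) - F(0) = (1/40) - (0) = 1/40.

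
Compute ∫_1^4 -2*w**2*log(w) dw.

14 - 256*log(2)/3

Integrate by parts once (u = ln w, dv = -2*w**2 dw).
An antiderivative is F(w) = -2*w**3*(3*log(w) - 1)/9.
Then F(4) - F(1) = (128/9 - 256*log(2)/3) - (2/9) = 14 - 256*log(2)/3.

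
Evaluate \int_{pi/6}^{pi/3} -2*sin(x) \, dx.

1 - sqrt(3)

An antiderivative is F(x) = 2*cos(x).
Then F(pi/3) - F(pi/6) = (1) - (sqrt(3)) = 1 - sqrt(3).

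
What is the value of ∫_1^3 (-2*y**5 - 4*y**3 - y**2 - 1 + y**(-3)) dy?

By the power rule, an antiderivative is F(y) = -y**6/3 - y**4 - y**3/3 - y - 1/(2*y**2).
Then F(3) - F(1) = (-6049/18) - (-19/6) = -2996/9.

-2996/9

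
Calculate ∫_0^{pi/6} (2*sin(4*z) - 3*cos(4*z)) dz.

3/4 - 3*sqrt(3)/8

An antiderivative is F(z) = -3*sin(4*z)/4 - cos(4*z)/2.
Then F(pi/6) - F(0) = (1/4 - 3*sqrt(3)/8) - (-1/2) = 3/4 - 3*sqrt(3)/8.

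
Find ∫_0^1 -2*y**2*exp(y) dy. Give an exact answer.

Integrate by parts twice (u = y^2, dv = -2*exp(y) dy).
An antiderivative is F(y) = (-2*y**2 + 4*y - 4)*exp(y).
Then F(1) - F(0) = (-2*E) - (-4) = 4 - 2*E.

4 - 2*E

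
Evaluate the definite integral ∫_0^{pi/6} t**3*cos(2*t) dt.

Integrate by parts 3 times (u = t^3, dv = cos(2*t) dt).
An antiderivative is F(t) = t**3*sin(2*t)/2 + 3*t**2*cos(2*t)/4 - 3*t*sin(2*t)/4 - 3*cos(2*t)/8.
Then F(pi/6) - F(0) = (-sqrt(3)*pi/16 - 3/16 + sqrt(3)*pi**3/864 + pi**2/96) - (-3/8) = -sqrt(3)*pi/16 + sqrt(3)*pi**3/864 + pi**2/96 + 3/16.

-sqrt(3)*pi/16 + sqrt(3)*pi**3/864 + pi**2/96 + 3/16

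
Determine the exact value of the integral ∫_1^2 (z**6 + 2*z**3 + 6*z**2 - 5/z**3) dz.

2115/56

By the power rule, an antiderivative is F(z) = z**7/7 + z**4/2 + 2*z**3 + 5/(2*z**2).
Then F(2) - F(1) = (2403/56) - (36/7) = 2115/56.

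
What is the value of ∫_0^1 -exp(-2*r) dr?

An antiderivative is F(r) = exp(-2*r)/2.
Then F(1) - F(0) = (exp(-2)/2) - (1/2) = (1 - exp(2))*exp(-2)/2.

(1 - exp(2))*exp(-2)/2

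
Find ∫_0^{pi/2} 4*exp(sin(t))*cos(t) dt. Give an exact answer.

Let u = sin(t), so du = cos(t) dt. When t = 0, u = 0; when t = pi/2, u = 1.
The integral becomes 4·∫ exp(u) du from 0 to 1, with antiderivative 4*exp(u).
Back in t: F(t) = 4*exp(sin(t)).
Then F(pi/2) - F(0) = (4*E) - (4) = -4 + 4*E.

-4 + 4*E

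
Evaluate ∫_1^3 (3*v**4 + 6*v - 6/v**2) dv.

By the power rule, an antiderivative is F(v) = 3*v**5/5 + 3*v**2 + 6/v.
Then F(3) - F(1) = (874/5) - (48/5) = 826/5.

826/5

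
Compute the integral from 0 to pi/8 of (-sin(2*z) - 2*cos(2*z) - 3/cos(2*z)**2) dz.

An antiderivative is F(z) = -sin(2*z) + cos(2*z)/2 - 3*tan(2*z)/2.
Then F(pi/8) - F(0) = (-3/2 - sqrt(2)/4) - (1/2) = -2 - sqrt(2)/4.

-2 - sqrt(2)/4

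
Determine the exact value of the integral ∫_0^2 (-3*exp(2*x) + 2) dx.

An antiderivative is F(x) = -3*exp(2*x)/2 + 2*x.
Then F(2) - F(0) = (4 - 3*exp(4)/2) - (-3/2) = 11/2 - 3*exp(4)/2.

11/2 - 3*exp(4)/2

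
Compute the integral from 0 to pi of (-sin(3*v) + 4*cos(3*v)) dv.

-2/3

An antiderivative is F(v) = 4*sin(3*v)/3 + cos(3*v)/3.
Then F(pi) - F(0) = (-1/3) - (1/3) = -2/3.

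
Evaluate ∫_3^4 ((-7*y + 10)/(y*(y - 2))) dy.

-12*log(2) + 5*log(3)

Factor the denominator: y**2 - 2*y = y(y - 2).
Partial fractions: (-7*y + 10)/(y*(y - 2)) = -5/y - 2/(y - 2).
An antiderivative is F(y) = -5*log(y) - 2*log(y - 2).
Then F(4) - F(3) = (-12*log(2)) - (-5*log(3)) = -12*log(2) + 5*log(3).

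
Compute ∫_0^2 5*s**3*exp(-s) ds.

Integrate by parts 3 times (u = s^3, dv = 5*exp(-s) ds).
An antiderivative is F(s) = (-5*s**3 - 15*s**2 - 30*s - 30)*exp(-s).
Then F(2) - F(0) = (-190*exp(-2)) - (-30) = 30 - 190*exp(-2).

30 - 190*exp(-2)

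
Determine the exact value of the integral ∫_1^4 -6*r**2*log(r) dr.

Integrate by parts once (u = ln r, dv = -6*r**2 dr).
An antiderivative is F(r) = -2*r**3*(3*log(r) - 1)/3.
Then F(4) - F(1) = (128/3 - 256*log(2)) - (2/3) = 42 - 256*log(2).

42 - 256*log(2)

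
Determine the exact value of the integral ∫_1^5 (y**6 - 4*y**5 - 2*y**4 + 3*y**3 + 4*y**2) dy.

13472/105

By the power rule, an antiderivative is F(y) = y**7/7 - 2*y**6/3 - 2*y**5/5 + 3*y**4/4 + 4*y**3/3.
Then F(5) - F(1) = (3625/28) - (487/420) = 13472/105.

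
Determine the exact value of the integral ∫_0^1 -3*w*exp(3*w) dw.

Integrate by parts once (u = w, dv = -3*exp(3*w) dw).
An antiderivative is F(w) = (-3*w + 1)*exp(3*w)/3.
Then F(1) - F(0) = (-2*exp(3)/3) - (1/3) = -2*exp(3)/3 - 1/3.

-2*exp(3)/3 - 1/3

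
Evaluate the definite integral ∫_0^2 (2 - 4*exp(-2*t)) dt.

2*exp(-4) + 2

An antiderivative is F(t) = 2*t + 2*exp(-2*t).
Then F(2) - F(0) = (2*exp(-4) + 4) - (2) = 2*exp(-4) + 2.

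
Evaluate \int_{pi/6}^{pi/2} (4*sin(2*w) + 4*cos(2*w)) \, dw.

3 - sqrt(3)

An antiderivative is F(w) = 2*sin(2*w) - 2*cos(2*w).
Then F(pi/2) - F(pi/6) = (2) - (-1 + sqrt(3)) = 3 - sqrt(3).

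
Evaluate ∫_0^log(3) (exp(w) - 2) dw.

2 - 2*log(3)

An antiderivative is F(w) = -2*w + exp(w).
Then F(log(3)) - F(0) = (3 - log(9)) - (1) = 2 - 2*log(3).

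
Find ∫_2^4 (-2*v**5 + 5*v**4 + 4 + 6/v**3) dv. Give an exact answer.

-5495/16

By the power rule, an antiderivative is F(v) = -v**6/3 + v**5 + 4*v - 3/v**2.
Then F(4) - F(2) = (-15625/48) - (215/12) = -5495/16.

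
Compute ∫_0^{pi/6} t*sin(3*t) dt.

Integrate by parts once (u = t, dv = sin(3*t) dt).
An antiderivative is F(t) = -t*cos(3*t)/3 + sin(3*t)/9.
Then F(pi/6) - F(0) = (1/9) - (0) = 1/9.

1/9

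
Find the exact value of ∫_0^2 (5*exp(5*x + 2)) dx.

-exp(2) + exp(12)

Let u = 5*x + 2, so du = 5 dx. When x = 0, u = 2; when x = 2, u = 12.
The integral becomes ∫ exp(u) du from 2 to 12, with antiderivative exp(u).
Back in x: F(x) = exp(5*x + 2).
Then F(2) - F(0) = (exp(12)) - (exp(2)) = -exp(2) + exp(12).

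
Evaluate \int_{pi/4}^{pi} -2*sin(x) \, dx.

An antiderivative is F(x) = 2*cos(x).
Then F(pi) - F(pi/4) = (-2) - (sqrt(2)) = -2 - sqrt(2).

-2 - sqrt(2)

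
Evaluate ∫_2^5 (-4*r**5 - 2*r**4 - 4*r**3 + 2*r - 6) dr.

-61086/5

By the power rule, an antiderivative is F(r) = -2*r**6/3 - 2*r**5/5 - r**4 + r**2 - 6*r.
Then F(5) - F(2) = (-36890/3) - (-1192/15) = -61086/5.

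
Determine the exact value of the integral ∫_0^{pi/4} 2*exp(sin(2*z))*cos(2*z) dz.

-1 + E

Let u = sin(2*z), so du = 2*cos(2*z) dz. When z = 0, u = 0; when z = pi/4, u = 1.
The integral becomes ∫ exp(u) du from 0 to 1, with antiderivative exp(u).
Back in z: F(z) = exp(sin(2*z)).
Then F(pi/4) - F(0) = (E) - (1) = -1 + E.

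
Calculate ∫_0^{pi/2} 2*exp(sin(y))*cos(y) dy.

-2 + 2*E

Let u = sin(y), so du = cos(y) dy. When y = 0, u = 0; when y = pi/2, u = 1.
The integral becomes 2·∫ exp(u) du from 0 to 1, with antiderivative 2*exp(u).
Back in y: F(y) = 2*exp(sin(y)).
Then F(pi/2) - F(0) = (2*E) - (2) = -2 + 2*E.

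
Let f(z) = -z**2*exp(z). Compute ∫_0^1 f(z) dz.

Integrate by parts twice (u = z^2, dv = -exp(z) dz).
An antiderivative is F(z) = (-z**2 + 2*z - 2)*exp(z).
Then F(1) - F(0) = (-E) - (-2) = 2 - E.

2 - E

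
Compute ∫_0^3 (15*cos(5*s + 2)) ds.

3*sin(17) - 3*sin(2)

Let u = 5*s + 2, so du = 5 ds. When s = 0, u = 2; when s = 3, u = 17.
The integral becomes 3·∫ cos(u) du from 2 to 17, with antiderivative 3*sin(u).
Back in s: F(s) = 3*sin(5*s + 2).
Then F(3) - F(0) = (3*sin(17)) - (3*sin(2)) = 3*sin(17) - 3*sin(2).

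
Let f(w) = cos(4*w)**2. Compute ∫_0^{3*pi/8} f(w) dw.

Use the identity cos^2(4*w) = (1 + cos(8*w))/2.
An antiderivative is F(w) = w/2 + sin(8*w)/16.
Then F(3*pi/8) - F(0) = (3*pi/16) - (0) = 3*pi/16.

3*pi/16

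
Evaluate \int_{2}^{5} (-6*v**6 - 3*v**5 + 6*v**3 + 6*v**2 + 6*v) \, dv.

-513972/7

By the power rule, an antiderivative is F(v) = -6*v**7/7 - v**6/2 + 3*v**4/2 + 2*v**3 + 3*v**2.
Then F(5) - F(2) = (-514600/7) - (-628/7) = -513972/7.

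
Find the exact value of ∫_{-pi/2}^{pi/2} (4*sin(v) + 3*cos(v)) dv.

6

An antiderivative is F(v) = 3*sin(v) - 4*cos(v).
Then F(pi/2) - F(-pi/2) = (3) - (-3) = 6.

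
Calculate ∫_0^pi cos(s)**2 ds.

Use the identity cos^2(s) = (1 + cos(2*s))/2.
An antiderivative is F(s) = s/2 + sin(2*s)/4.
Then F(pi) - F(0) = (pi/2) - (0) = pi/2.

pi/2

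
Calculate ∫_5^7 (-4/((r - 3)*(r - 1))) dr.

Factor the denominator: r**2 - 4*r + 3 = (r - 1)(r - 3).
Partial fractions: -4/((r - 3)*(r - 1)) = 2/(r - 1) - 2/(r - 3).
An antiderivative is F(r) = -2*log(r - 3) + 2*log(r - 1).
Then F(7) - F(5) = (log(9/4)) - (log(4)) = log(9/16).

log(9/16)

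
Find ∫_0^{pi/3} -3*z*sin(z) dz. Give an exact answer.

Integrate by parts once (u = z, dv = -3*sin(z) dz).
An antiderivative is F(z) = 3*z*cos(z) - 3*sin(z).
Then F(pi/3) - F(0) = (-3*sqrt(3)/2 + pi/2) - (0) = -3*sqrt(3)/2 + pi/2.

-3*sqrt(3)/2 + pi/2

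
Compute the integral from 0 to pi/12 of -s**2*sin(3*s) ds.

-sqrt(2)/27 - sqrt(2)*pi/108 + sqrt(2)*pi**2/864 + 2/27

Integrate by parts twice (u = s^2, dv = -sin(3*s) ds).
An antiderivative is F(s) = s**2*cos(3*s)/3 - 2*s*sin(3*s)/9 - 2*cos(3*s)/27.
Then F(pi/12) - F(0) = (sqrt(2)*(-32 - 8*pi + pi**2)/864) - (-2/27) = -sqrt(2)/27 - sqrt(2)*pi/108 + sqrt(2)*pi**2/864 + 2/27.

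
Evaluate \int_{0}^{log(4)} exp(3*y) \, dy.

Let u = exp(y), so du = exp(y) dy. When y = 0, u = 1; when y = log(4), u = 4.
The integral becomes ∫ u**2 du from 1 to 4, with antiderivative u**3/3.
Back in y: F(y) = exp(3*y)/3.
Then F(log(4)) - F(0) = (64/3) - (1/3) = 21.

21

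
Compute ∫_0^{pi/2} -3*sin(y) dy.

An antiderivative is F(y) = 3*cos(y).
Then F(pi/2) - F(0) = (0) - (3) = -3.

-3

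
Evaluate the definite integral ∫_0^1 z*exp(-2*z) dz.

(-3 + exp(2))*exp(-2)/4

Integrate by parts once (u = z, dv = exp(-2*z) dz).
An antiderivative is F(z) = (-2*z - 1)*exp(-2*z)/4.
Then F(1) - F(0) = (-3*exp(-2)/4) - (-1/4) = (-3 + exp(2))*exp(-2)/4.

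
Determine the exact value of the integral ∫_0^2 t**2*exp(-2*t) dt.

Integrate by parts twice (u = t^2, dv = exp(-2*t) dt).
An antiderivative is F(t) = (-2*t**2 - 2*t - 1)*exp(-2*t)/4.
Then F(2) - F(0) = (-13*exp(-4)/4) - (-1/4) = (-13 + exp(4))*exp(-4)/4.

(-13 + exp(4))*exp(-4)/4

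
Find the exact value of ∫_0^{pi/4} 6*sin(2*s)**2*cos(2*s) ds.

1

Let u = sin(2*s), so du = 2*cos(2*s) ds. When s = 0, u = 0; when s = pi/4, u = 1.
The integral becomes 3·∫ u**2 du from 0 to 1, with antiderivative u**3.
Back in s: F(s) = sin(2*s)**3.
Then F(pi/4) - F(0) = (1) - (0) = 1.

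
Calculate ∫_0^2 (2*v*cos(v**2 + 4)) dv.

Let u = v**2 + 4, so du = 2*v dv. When v = 0, u = 4; when v = 2, u = 8.
The integral becomes ∫ cos(u) du from 4 to 8, with antiderivative sin(u).
Back in v: F(v) = sin(v**2 + 4).
Then F(2) - F(0) = (sin(8)) - (sin(4)) = -sin(4) + sin(8).

-sin(4) + sin(8)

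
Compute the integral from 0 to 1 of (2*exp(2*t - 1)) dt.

2*sinh(1)

Let u = 2*t - 1, so du = 2 dt. When t = 0, u = -1; when t = 1, u = 1.
The integral becomes ∫ exp(u) du from -1 to 1, with antiderivative exp(u).
Back in t: F(t) = exp(2*t - 1).
Then F(1) - F(0) = (exp(1)) - (exp(-1)) = 2*sinh(1).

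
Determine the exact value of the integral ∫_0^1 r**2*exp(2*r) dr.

Integrate by parts twice (u = r^2, dv = exp(2*r) dr).
An antiderivative is F(r) = (2*r**2 - 2*r + 1)*exp(2*r)/4.
Then F(1) - F(0) = (exp(2)/4) - (1/4) = -1/4 + exp(2)/4.

-1/4 + exp(2)/4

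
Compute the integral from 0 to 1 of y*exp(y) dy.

Integrate by parts once (u = y, dv = exp(y) dy).
An antiderivative is F(y) = (y - 1)*exp(y).
Then F(1) - F(0) = (0) - (-1) = 1.

1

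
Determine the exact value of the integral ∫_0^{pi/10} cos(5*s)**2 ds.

pi/20

Use the identity cos^2(5*s) = (1 + cos(10*s))/2.
An antiderivative is F(s) = s/2 + sin(10*s)/20.
Then F(pi/10) - F(0) = (pi/20) - (0) = pi/20.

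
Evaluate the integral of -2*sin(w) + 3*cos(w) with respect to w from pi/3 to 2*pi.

An antiderivative is F(w) = 3*sin(w) + 2*cos(w).
Then F(2*pi) - F(pi/3) = (2) - (1 + 3*sqrt(3)/2) = 1 - 3*sqrt(3)/2.

1 - 3*sqrt(3)/2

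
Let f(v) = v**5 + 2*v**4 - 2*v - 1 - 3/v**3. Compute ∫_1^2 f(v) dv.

711/40

By the power rule, an antiderivative is F(v) = v**6/6 + 2*v**5/5 - v**2 - v + 3/(2*v**2).
Then F(2) - F(1) = (2141/120) - (1/15) = 711/40.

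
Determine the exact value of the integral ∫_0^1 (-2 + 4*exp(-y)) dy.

An antiderivative is F(y) = -2*y - 4*exp(-y).
Then F(1) - F(0) = (-2 - 4*exp(-1)) - (-4) = 2 - 4*exp(-1).

2 - 4*exp(-1)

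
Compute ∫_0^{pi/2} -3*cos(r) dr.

-3

An antiderivative is F(r) = -3*sin(r).
Then F(pi/2) - F(0) = (-3) - (0) = -3.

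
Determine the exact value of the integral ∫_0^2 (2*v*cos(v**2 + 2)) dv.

Let u = v**2 + 2, so du = 2*v dv. When v = 0, u = 2; when v = 2, u = 6.
The integral becomes ∫ cos(u) du from 2 to 6, with antiderivative sin(u).
Back in v: F(v) = sin(v**2 + 2).
Then F(2) - F(0) = (sin(6)) - (sin(2)) = -sin(2) + sin(6).

-sin(2) + sin(6)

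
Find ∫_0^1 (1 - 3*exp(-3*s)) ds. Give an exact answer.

exp(-3)

An antiderivative is F(s) = s + exp(-3*s).
Then F(1) - F(0) = (exp(-3) + 1) - (1) = exp(-3).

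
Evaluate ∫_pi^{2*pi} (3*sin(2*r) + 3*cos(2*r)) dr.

0

An antiderivative is F(r) = 3*sin(2*r)/2 - 3*cos(2*r)/2.
Then F(2*pi) - F(pi) = (-3/2) - (-3/2) = 0.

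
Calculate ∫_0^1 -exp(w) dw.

An antiderivative is F(w) = -exp(w).
Then F(1) - F(0) = (-E) - (-1) = 1 - E.

1 - E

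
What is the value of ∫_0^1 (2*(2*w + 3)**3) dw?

Let u = 2*w + 3, so du = 2 dw. When w = 0, u = 3; when w = 1, u = 5.
The integral becomes ∫ u**3 du from 3 to 5, with antiderivative u**4/4.
Back in w: F(w) = (2*w + 3)**4/4.
Then F(1) - F(0) = (625/4) - (81/4) = 136.

136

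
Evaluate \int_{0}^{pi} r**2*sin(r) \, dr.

Integrate by parts twice (u = r^2, dv = sin(r) dr).
An antiderivative is F(r) = -r**2*cos(r) + 2*r*sin(r) + 2*cos(r).
Then F(pi) - F(0) = (-2 + pi**2) - (2) = -4 + pi**2.

-4 + pi**2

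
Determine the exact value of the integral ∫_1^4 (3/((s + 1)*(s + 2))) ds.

-6*log(2) + 3*log(5)

Factor the denominator: s**2 + 3*s + 2 = (s + 2)(s + 1).
Partial fractions: 3/((s + 1)*(s + 2)) = -3/(s + 2) + 3/(s + 1).
An antiderivative is F(s) = 3*log(s + 1) - 3*log(s + 2).
Then F(4) - F(1) = (-3*log(3) - 3*log(2) + 3*log(5)) - (log(8/27)) = -6*log(2) + 3*log(5).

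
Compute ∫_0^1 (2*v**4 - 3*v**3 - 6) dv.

-127/20

By the power rule, an antiderivative is F(v) = 2*v**5/5 - 3*v**4/4 - 6*v.
Then F(1) - F(0) = (-127/20) - (0) = -127/20.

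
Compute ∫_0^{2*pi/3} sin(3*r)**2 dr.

Use the identity sin^2(3*r) = (1 - cos(6*r))/2.
An antiderivative is F(r) = r/2 - sin(6*r)/12.
Then F(2*pi/3) - F(0) = (pi/3) - (0) = pi/3.

pi/3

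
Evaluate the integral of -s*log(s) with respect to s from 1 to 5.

6 - 25*log(5)/2

Integrate by parts once (u = ln s, dv = -s ds).
An antiderivative is F(s) = -s**2*(2*log(s) - 1)/4.
Then F(5) - F(1) = (25/4 - 25*log(5)/2) - (1/4) = 6 - 25*log(5)/2.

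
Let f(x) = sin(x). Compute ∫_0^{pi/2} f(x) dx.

An antiderivative is F(x) = -cos(x).
Then F(pi/2) - F(0) = (0) - (-1) = 1.

1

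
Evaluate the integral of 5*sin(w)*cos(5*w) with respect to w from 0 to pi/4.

Use the identity sin(w)cos(5*w) = [sin(6*w) + sin(-4*w)]/2.
An antiderivative is F(w) = 5*cos(4*w)/8 - 5*cos(6*w)/12.
Then F(pi/4) - F(0) = (-5/8) - (5/24) = -5/6.

-5/6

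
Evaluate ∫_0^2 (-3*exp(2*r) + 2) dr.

11/2 - 3*exp(4)/2

An antiderivative is F(r) = -3*exp(2*r)/2 + 2*r.
Then F(2) - F(0) = (4 - 3*exp(4)/2) - (-3/2) = 11/2 - 3*exp(4)/2.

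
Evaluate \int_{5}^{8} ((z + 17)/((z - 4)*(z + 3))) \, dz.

-2*log(11) + 12*log(2)

Factor the denominator: z**2 - z - 12 = (z + 3)(z - 4).
Partial fractions: (z + 17)/((z - 4)*(z + 3)) = -2/(z + 3) + 3/(z - 4).
An antiderivative is F(z) = 3*log(z - 4) - 2*log(z + 3).
Then F(8) - F(5) = (-2*log(11) + 6*log(2)) - (-log(64)) = -2*log(11) + 12*log(2).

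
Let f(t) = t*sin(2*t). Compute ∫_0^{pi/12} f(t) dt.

-sqrt(3)*pi/48 + 1/8

Integrate by parts once (u = t, dv = sin(2*t) dt).
An antiderivative is F(t) = -t*cos(2*t)/2 + sin(2*t)/4.
Then F(pi/12) - F(0) = (-sqrt(3)*pi/48 + 1/8) - (0) = -sqrt(3)*pi/48 + 1/8.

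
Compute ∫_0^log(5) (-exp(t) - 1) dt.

-4 - log(5)

An antiderivative is F(t) = -t - exp(t).
Then F(log(5)) - F(0) = (-5 - log(5)) - (-1) = -4 - log(5).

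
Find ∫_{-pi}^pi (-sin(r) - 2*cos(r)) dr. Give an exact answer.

0

An antiderivative is F(r) = -2*sin(r) + cos(r).
Then F(pi) - F(-pi) = (-1) - (-1) = 0.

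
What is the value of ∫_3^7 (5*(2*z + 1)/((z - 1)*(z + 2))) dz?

Factor the denominator: z**2 + z - 2 = (z + 2)(z - 1).
Partial fractions: 5*(2*z + 1)/((z - 1)*(z + 2)) = 5/(z + 2) + 5/(z - 1).
An antiderivative is F(z) = 5*log(z - 1) + 5*log(z + 2).
Then F(7) - F(3) = (5*log(2) + 15*log(3)) - (5*log(2) + 5*log(5)) = -5*log(5) + 15*log(3).

-5*log(5) + 15*log(3)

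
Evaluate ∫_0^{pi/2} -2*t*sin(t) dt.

-2

Integrate by parts once (u = t, dv = -2*sin(t) dt).
An antiderivative is F(t) = 2*t*cos(t) - 2*sin(t).
Then F(pi/2) - F(0) = (-2) - (0) = -2.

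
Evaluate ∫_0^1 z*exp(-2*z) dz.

(-3 + exp(2))*exp(-2)/4

Integrate by parts once (u = z, dv = exp(-2*z) dz).
An antiderivative is F(z) = (-2*z - 1)*exp(-2*z)/4.
Then F(1) - F(0) = (-3*exp(-2)/4) - (-1/4) = (-3 + exp(2))*exp(-2)/4.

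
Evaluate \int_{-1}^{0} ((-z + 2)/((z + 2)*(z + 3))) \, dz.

Factor the denominator: z**2 + 5*z + 6 = (z + 3)(z + 2).
Partial fractions: (-z + 2)/((z + 2)*(z + 3)) = -5/(z + 3) + 4/(z + 2).
An antiderivative is F(z) = 4*log(z + 2) - 5*log(z + 3).
Then F(0) - F(-1) = (-5*log(3) + 4*log(2)) - (-log(32)) = -5*log(3) + 9*log(2).

-5*log(3) + 9*log(2)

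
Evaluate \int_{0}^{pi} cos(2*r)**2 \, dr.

pi/2

Use the identity cos^2(2*r) = (1 + cos(4*r))/2.
An antiderivative is F(r) = r/2 + sin(4*r)/8.
Then F(pi) - F(0) = (pi/2) - (0) = pi/2.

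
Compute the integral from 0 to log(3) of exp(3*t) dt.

Let u = exp(t), so du = exp(t) dt. When t = 0, u = 1; when t = log(3), u = 3.
The integral becomes ∫ u**2 du from 1 to 3, with antiderivative u**3/3.
Back in t: F(t) = exp(3*t)/3.
Then F(log(3)) - F(0) = (9) - (1/3) = 26/3.

26/3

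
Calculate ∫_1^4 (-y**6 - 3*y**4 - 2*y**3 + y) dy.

By the power rule, an antiderivative is F(y) = -y**7/7 - 3*y**5/5 - y**4/2 + y**2/2.
Then F(4) - F(1) = (-107624/35) - (-26/35) = -107598/35.

-107598/35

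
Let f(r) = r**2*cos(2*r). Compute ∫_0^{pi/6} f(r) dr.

-sqrt(3)/8 + sqrt(3)*pi**2/144 + pi/24

Integrate by parts twice (u = r^2, dv = cos(2*r) dr).
An antiderivative is F(r) = r**2*sin(2*r)/2 + r*cos(2*r)/2 - sin(2*r)/4.
Then F(pi/6) - F(0) = (-sqrt(3)/8 + sqrt(3)*pi**2/144 + pi/24) - (0) = -sqrt(3)/8 + sqrt(3)*pi**2/144 + pi/24.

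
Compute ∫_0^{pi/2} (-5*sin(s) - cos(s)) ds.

-6

An antiderivative is F(s) = -sin(s) + 5*cos(s).
Then F(pi/2) - F(0) = (-1) - (5) = -6.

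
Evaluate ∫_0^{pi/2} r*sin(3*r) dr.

Integrate by parts once (u = r, dv = sin(3*r) dr).
An antiderivative is F(r) = -r*cos(3*r)/3 + sin(3*r)/9.
Then F(pi/2) - F(0) = (-1/9) - (0) = -1/9.

-1/9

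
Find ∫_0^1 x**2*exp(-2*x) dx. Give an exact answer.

Integrate by parts twice (u = x^2, dv = exp(-2*x) dx).
An antiderivative is F(x) = (-2*x**2 - 2*x - 1)*exp(-2*x)/4.
Then F(1) - F(0) = (-5*exp(-2)/4) - (-1/4) = (-5 + exp(2))*exp(-2)/4.

(-5 + exp(2))*exp(-2)/4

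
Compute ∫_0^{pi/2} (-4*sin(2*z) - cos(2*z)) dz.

An antiderivative is F(z) = -sin(2*z)/2 + 2*cos(2*z).
Then F(pi/2) - F(0) = (-2) - (2) = -4.

-4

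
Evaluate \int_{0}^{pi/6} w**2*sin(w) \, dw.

Integrate by parts twice (u = w^2, dv = sin(w) dw).
An antiderivative is F(w) = -w**2*cos(w) + 2*w*sin(w) + 2*cos(w).
Then F(pi/6) - F(0) = (-sqrt(3)*pi**2/72 + pi/6 + sqrt(3)) - (2) = -2 - sqrt(3)*pi**2/72 + pi/6 + sqrt(3).

-2 - sqrt(3)*pi**2/72 + pi/6 + sqrt(3)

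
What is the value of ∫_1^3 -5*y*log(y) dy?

Integrate by parts once (u = ln y, dv = -5*y dy).
An antiderivative is F(y) = -5*y**2*(2*log(y) - 1)/4.
Then F(3) - F(1) = (45/4 - 45*log(3)/2) - (5/4) = 10 - 45*log(3)/2.

10 - 45*log(3)/2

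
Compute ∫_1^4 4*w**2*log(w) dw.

Integrate by parts once (u = ln w, dv = 4*w**2 dw).
An antiderivative is F(w) = 4*w**3*(3*log(w) - 1)/9.
Then F(4) - F(1) = (-256/9 + 512*log(2)/3) - (-4/9) = -28 + 512*log(2)/3.

-28 + 512*log(2)/3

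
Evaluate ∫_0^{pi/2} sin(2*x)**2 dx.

Use the identity sin^2(2*x) = (1 - cos(4*x))/2.
An antiderivative is F(x) = x/2 - sin(4*x)/8.
Then F(pi/2) - F(0) = (pi/4) - (0) = pi/4.

pi/4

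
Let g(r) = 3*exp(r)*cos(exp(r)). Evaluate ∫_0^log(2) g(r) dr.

Let u = exp(r), so du = exp(r) dr. When r = 0, u = 1; when r = log(2), u = 2.
The integral becomes 3·∫ cos(u) du from 1 to 2, with antiderivative 3*sin(u).
Back in r: F(r) = 3*sin(exp(r)).
Then F(log(2)) - F(0) = (3*sin(2)) - (3*sin(1)) = -3*sin(1) + 3*sin(2).

-3*sin(1) + 3*sin(2)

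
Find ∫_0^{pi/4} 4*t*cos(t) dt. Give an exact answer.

-4 + sqrt(2)*pi/2 + 2*sqrt(2)

Integrate by parts once (u = t, dv = 4*cos(t) dt).
An antiderivative is F(t) = 4*t*sin(t) + 4*cos(t).
Then F(pi/4) - F(0) = (sqrt(2)*(pi + 4)/2) - (4) = -4 + sqrt(2)*pi/2 + 2*sqrt(2).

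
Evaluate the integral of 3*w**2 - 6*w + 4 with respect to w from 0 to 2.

4

By the power rule, an antiderivative is F(w) = w**3 - 3*w**2 + 4*w.
Then F(2) - F(0) = (4) - (0) = 4.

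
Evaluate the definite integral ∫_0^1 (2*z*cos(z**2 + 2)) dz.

-sin(2) + sin(3)

Let u = z**2 + 2, so du = 2*z dz. When z = 0, u = 2; when z = 1, u = 3.
The integral becomes ∫ cos(u) du from 2 to 3, with antiderivative sin(u).
Back in z: F(z) = sin(z**2 + 2).
Then F(1) - F(0) = (sin(3)) - (sin(2)) = -sin(2) + sin(3).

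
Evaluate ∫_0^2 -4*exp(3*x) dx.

4/3 - 4*exp(6)/3

An antiderivative is F(x) = -4*exp(3*x)/3.
Then F(2) - F(0) = (-4*exp(6)/3) - (-4/3) = 4/3 - 4*exp(6)/3.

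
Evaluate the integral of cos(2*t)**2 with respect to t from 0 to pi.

pi/2

Use the identity cos^2(2*t) = (1 + cos(4*t))/2.
An antiderivative is F(t) = t/2 + sin(4*t)/8.
Then F(pi) - F(0) = (pi/2) - (0) = pi/2.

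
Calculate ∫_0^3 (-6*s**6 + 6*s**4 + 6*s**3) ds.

-102303/70

By the power rule, an antiderivative is F(s) = -6*s**7/7 + 6*s**5/5 + 3*s**4/2.
Then F(3) - F(0) = (-102303/70) - (0) = -102303/70.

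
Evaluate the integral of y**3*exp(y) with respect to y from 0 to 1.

6 - 2*E

Integrate by parts 3 times (u = y^3, dv = exp(y) dy).
An antiderivative is F(y) = (y**3 - 3*y**2 + 6*y - 6)*exp(y).
Then F(1) - F(0) = (-2*E) - (-6) = 6 - 2*E.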